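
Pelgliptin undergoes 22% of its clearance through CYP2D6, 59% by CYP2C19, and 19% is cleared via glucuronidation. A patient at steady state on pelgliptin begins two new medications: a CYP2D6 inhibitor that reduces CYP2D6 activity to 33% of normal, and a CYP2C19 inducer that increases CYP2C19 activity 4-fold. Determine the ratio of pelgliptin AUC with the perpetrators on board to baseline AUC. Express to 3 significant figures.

The CYP2D6 pathway (22% of clearance) is reduced to 0.33× activity: 0.22 × 0.33 = 0.0726.
The CYP2C19 pathway (59% of clearance) increases to 4× activity: 0.59 × 4 = 2.36.
Non-CYP routes (19%) are unchanged.
New clearance relative to baseline: 0.0726 + 2.36 + 0.19 = 2.6226.
Net AUC ratio = 1 / 2.6226 = 0.381.

0.381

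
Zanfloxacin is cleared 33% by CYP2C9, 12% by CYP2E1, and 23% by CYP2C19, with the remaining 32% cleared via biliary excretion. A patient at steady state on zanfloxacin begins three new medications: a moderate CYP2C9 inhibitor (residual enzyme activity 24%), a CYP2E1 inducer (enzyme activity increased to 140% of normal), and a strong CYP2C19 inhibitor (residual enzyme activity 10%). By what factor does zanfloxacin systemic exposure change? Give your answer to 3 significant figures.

1.69

The CYP2C9 pathway (33% of clearance) is reduced to 0.24× activity: 0.33 × 0.24 = 0.0792.
The CYP2E1 pathway (12% of clearance) rises to 1.4× activity: 0.12 × 1.4 = 0.168.
The CYP2C19 pathway (23% of clearance) is reduced to 0.1× activity: 0.23 × 0.1 = 0.023.
The remaining 32% of clearance is unaffected.
New clearance relative to baseline: 0.0792 + 0.168 + 0.023 + 0.32 = 0.5902.
Systemic exposure ∝ 1/CL: fold-change = 1 / 0.5902 = 1.69.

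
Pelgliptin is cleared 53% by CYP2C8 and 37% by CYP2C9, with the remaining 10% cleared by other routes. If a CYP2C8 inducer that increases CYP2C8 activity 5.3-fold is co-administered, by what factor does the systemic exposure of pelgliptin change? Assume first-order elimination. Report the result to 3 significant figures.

The CYP2C8 pathway (53% of clearance) rises to 5.3× activity: 0.53 × 5.3 = 2.809.
CYP2C9 (37%) and the residual 10% are unaffected.
Relative clearance = 2.809 + 0.37 + 0.1 = 3.279.
Systemic exposure ratio = CL_old/CL_new = 1 / 3.279 = 0.305.

0.305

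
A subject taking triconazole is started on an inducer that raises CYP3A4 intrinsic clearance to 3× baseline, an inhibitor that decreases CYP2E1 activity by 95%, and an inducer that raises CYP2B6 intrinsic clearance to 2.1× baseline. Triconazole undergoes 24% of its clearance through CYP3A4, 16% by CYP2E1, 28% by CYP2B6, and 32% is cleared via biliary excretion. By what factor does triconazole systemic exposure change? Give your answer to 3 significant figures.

0.611

The CYP3A4 pathway (24% of clearance) is boosted to 3× activity: 0.24 × 3 = 0.72.
The CYP2E1 pathway (16% of clearance) is reduced to 0.05× activity: 0.16 × 0.05 = 0.008.
The CYP2B6 pathway (28% of clearance) is boosted to 2.1× activity: 0.28 × 2.1 = 0.588.
The remaining 32% of clearance is unaffected.
New clearance relative to baseline: 0.72 + 0.008 + 0.588 + 0.32 = 1.636.
Net systemic exposure ratio = 1 / 1.636 = 0.611.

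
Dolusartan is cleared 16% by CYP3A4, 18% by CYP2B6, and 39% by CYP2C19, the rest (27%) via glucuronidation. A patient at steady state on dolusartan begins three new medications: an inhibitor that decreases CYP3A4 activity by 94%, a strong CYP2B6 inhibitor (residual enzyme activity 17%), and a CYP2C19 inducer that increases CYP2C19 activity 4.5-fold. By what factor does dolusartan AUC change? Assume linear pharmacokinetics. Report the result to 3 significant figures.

0.484

The CYP3A4 pathway (16% of clearance) is reduced to 0.06× activity: 0.16 × 0.06 = 0.0096.
The CYP2B6 pathway (18% of clearance) falls to 0.17× activity: 0.18 × 0.17 = 0.0306.
The CYP2C19 pathway (39% of clearance) is boosted to 4.5× activity: 0.39 × 4.5 = 1.755.
Non-CYP routes (27%) are unchanged.
New clearance relative to baseline: 0.0096 + 0.0306 + 1.755 + 0.27 = 2.0652.
Net AUC ratio = 1 / 2.0652 = 0.484.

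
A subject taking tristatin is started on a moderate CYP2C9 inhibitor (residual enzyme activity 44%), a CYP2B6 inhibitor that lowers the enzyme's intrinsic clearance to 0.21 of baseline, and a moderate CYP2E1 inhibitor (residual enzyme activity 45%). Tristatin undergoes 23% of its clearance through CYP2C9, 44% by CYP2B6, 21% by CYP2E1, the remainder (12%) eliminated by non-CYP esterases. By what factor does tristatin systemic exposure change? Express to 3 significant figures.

CYP2C9: 0.23 × 0.44 = 0.1012
CYP2B6: 0.44 × 0.21 = 0.0924
CYP2E1: 0.21 × 0.45 = 0.0945
Other: 0.12 (unchanged)
New clearance relative to baseline: 0.1012 + 0.0924 + 0.0945 + 0.12 = 0.4081.
Systemic exposure ∝ 1/CL: fold-change = 1 / 0.4081 = 2.45.

2.45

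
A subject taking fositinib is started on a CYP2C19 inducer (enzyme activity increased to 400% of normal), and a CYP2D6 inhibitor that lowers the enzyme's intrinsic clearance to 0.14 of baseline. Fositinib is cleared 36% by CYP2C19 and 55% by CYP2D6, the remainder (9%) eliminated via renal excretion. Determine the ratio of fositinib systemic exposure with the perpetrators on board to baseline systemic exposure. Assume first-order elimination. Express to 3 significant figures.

0.622

The CYP2C19 pathway (36% of clearance) is boosted to 4× activity: 0.36 × 4 = 1.44.
The CYP2D6 pathway (55% of clearance) is reduced to 0.14× activity: 0.55 × 0.14 = 0.077.
The remaining 9% of clearance is unaffected.
Relative clearance = 1.44 + 0.077 + 0.09 = 1.607.
Net systemic exposure ratio = 1 / 1.607 = 0.622.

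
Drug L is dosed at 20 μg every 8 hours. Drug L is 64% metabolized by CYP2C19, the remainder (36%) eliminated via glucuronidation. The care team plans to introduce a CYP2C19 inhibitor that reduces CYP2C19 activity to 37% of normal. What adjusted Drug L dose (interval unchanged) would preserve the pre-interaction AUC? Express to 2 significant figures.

The CYP2C19 pathway (64% of clearance) falls to 0.37× activity: 0.64 × 0.37 = 0.2368.
Non-CYP routes (36%) are unchanged.
Relative clearance = 0.2368 + 0.36 = 0.5968.
To maintain the same steady-state level, dose must scale with clearance: new dose = 20 × 0.5968 = 12 μg.

12 μg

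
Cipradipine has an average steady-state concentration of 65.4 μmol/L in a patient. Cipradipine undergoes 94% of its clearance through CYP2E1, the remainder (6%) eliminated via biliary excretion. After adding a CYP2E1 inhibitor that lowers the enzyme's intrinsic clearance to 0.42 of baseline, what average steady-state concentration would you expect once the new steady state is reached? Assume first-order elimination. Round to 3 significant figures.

The CYP2E1 pathway (94% of clearance) falls to 0.42× activity: 0.94 × 0.42 = 0.3948.
The remaining 6% of clearance is unaffected.
New clearance relative to baseline: 0.3948 + 0.06 = 0.4548.
With dosing unchanged, average steady-state concentration scales as 1/CL: 65.4 / 0.4548 = 144 μmol/L.

144 μmol/L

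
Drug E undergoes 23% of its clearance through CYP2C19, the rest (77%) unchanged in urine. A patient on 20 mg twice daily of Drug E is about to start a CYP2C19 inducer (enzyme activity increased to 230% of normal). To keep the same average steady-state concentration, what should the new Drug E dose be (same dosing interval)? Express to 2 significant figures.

26 mg

The CYP2C19 pathway (23% of clearance) increases to 2.3× activity: 0.23 × 2.3 = 0.529.
The remaining 77% of clearance is unaffected.
New clearance relative to baseline: 0.529 + 0.77 = 1.299.
Exposure is unchanged when dose changes in proportion to clearance. New dose = 20 mg × 1.299 = 26 mg.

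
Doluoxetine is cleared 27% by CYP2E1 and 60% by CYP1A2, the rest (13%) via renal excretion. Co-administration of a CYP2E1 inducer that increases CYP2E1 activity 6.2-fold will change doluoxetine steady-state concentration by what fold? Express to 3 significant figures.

0.416

The CYP2E1 pathway (27% of clearance) increases to 6.2× activity: 0.27 × 6.2 = 1.674.
CYP1A2 (60%) and the residual 13% are unaffected.
Relative clearance = 1.674 + 0.6 + 0.13 = 2.404.
Steady-state concentration ratio = CL_old/CL_new = 1 / 2.404 = 0.416.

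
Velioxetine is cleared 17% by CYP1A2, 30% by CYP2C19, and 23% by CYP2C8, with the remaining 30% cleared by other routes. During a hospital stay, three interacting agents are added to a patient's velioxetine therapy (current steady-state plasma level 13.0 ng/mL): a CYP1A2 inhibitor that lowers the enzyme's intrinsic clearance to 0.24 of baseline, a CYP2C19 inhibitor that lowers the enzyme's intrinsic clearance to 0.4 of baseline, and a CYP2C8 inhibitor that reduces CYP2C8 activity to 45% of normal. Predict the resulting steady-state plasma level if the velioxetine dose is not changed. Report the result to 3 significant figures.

23.0 ng/mL

The CYP1A2 pathway (17% of clearance) drops to 0.24× activity: 0.17 × 0.24 = 0.0408.
The CYP2C19 pathway (30% of clearance) falls to 0.4× activity: 0.3 × 0.4 = 0.12.
The CYP2C8 pathway (23% of clearance) is reduced to 0.45× activity: 0.23 × 0.45 = 0.1035.
The remaining 30% of clearance is unaffected.
CL_new/CL_old = 0.0408 + 0.12 + 0.1035 + 0.3 = 0.5643.
Steady-state plasma level ∝ 1/CL: new value = 13.0 / 0.5643 = 23.0 ng/mL.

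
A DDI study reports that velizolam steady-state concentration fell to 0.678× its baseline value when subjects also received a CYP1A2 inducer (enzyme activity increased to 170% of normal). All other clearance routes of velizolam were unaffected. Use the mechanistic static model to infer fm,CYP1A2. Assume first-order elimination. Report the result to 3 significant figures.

0.678

Write x for the fraction cleared via CYP1A2. The observed steady-state concentration change means clearance rose to 1/0.678 = 1.475 of baseline.
Setting x·1.7 + (1 − x) = 1.475 and solving: x = (1.475 − 1)/(1.7 − 1) = 0.678.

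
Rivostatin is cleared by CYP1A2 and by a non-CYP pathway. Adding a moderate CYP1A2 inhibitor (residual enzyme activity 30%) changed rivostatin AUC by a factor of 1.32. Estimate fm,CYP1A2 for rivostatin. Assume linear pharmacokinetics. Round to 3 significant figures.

0.346

Let fm be the CYP1A2 fraction. New clearance relative to baseline = fm × 0.3 + (1 − fm).
AUC ratio = 1 / (new CL fraction), so new CL fraction = 1 / 1.32 = 0.7576.
fm × 0.3 + 1 − fm = 0.7576  ⇒  fm × (0.3 − 1) = −0.2424  ⇒  fm = 0.346.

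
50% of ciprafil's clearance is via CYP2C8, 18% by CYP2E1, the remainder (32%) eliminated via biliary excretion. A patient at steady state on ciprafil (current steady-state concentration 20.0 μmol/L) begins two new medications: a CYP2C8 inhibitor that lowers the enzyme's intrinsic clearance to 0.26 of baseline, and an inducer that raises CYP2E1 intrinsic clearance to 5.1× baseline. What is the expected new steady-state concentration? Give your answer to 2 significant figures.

The CYP2C8 pathway (50% of clearance) drops to 0.26× activity: 0.5 × 0.26 = 0.13.
The CYP2E1 pathway (18% of clearance) is boosted to 5.1× activity: 0.18 × 5.1 = 0.918.
Non-CYP routes (32%) are unchanged.
New clearance relative to baseline: 0.13 + 0.918 + 0.32 = 1.368.
New steady-state concentration = 20.0 / 1.368 = 15 μmol/L (concentration scales inversely with clearance).

15 μmol/L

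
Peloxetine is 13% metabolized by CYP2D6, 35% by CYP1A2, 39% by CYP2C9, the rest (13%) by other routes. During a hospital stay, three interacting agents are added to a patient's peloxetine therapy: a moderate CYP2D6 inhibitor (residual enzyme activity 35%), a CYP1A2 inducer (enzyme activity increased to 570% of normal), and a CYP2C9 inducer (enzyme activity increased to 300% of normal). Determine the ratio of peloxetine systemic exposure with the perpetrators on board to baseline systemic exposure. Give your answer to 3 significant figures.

0.299

The CYP2D6 pathway (13% of clearance) is reduced to 0.35× activity: 0.13 × 0.35 = 0.0455.
The CYP1A2 pathway (35% of clearance) is boosted to 5.7× activity: 0.35 × 5.7 = 1.995.
The CYP2C9 pathway (39% of clearance) is boosted to 3× activity: 0.39 × 3 = 1.17.
The remaining 13% of clearance is unaffected.
New clearance relative to baseline: 0.0455 + 1.995 + 1.17 + 0.13 = 3.3405.
Net systemic exposure ratio = 1 / 3.3405 = 0.299.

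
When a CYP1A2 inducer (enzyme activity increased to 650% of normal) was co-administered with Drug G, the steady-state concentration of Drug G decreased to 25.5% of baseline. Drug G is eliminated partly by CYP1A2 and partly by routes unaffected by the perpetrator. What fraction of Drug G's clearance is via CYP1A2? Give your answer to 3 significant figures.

CL'/CL = 1 / 0.255 = 3.922
6.5·fm + (1 − fm) = 3.922
fm = (3.922 − 1) / (6.5 − 1) = 0.531

0.531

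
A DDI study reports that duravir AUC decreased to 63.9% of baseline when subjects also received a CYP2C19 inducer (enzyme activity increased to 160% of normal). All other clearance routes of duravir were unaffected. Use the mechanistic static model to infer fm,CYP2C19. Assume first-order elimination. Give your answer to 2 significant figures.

Call the CYP2C19 fraction fm. After the interaction, CL_new/CL_old = fm × 1.6 + (1 − fm).
AUC ratio = 1 / (new CL fraction), so new CL fraction = 1 / 0.639 = 1.565.
fm × 1.6 + 1 − fm = 1.565  ⇒  fm × (1.6 − 1) = 0.5649  ⇒  fm = 0.94.

0.94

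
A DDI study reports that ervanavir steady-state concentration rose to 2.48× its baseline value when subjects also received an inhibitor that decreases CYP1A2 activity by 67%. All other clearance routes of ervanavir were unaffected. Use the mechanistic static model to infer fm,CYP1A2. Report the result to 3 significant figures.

0.891

Write x for the fraction cleared via CYP1A2. The observed steady-state concentration change means clearance fell to 1/2.48 = 0.4032 of baseline.
Only the CYP1A2 route changed, so 0.4032 = x·0.33 + (1 − x), giving x = 0.891.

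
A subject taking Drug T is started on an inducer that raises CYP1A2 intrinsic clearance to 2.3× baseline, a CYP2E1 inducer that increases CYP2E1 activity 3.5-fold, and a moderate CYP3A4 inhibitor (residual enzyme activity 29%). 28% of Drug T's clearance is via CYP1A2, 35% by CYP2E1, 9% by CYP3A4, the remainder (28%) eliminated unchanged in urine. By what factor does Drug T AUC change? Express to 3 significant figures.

0.460

CYP1A2: 0.28 × 2.3 = 0.644
CYP2E1: 0.35 × 3.5 = 1.225
CYP3A4: 0.09 × 0.29 = 0.0261
Other: 0.28 (unchanged)
Relative clearance = 0.644 + 1.225 + 0.0261 + 0.28 = 2.1751.
Because AUC varies inversely with clearance, the combined effect is 1 / 2.1751 = 0.460.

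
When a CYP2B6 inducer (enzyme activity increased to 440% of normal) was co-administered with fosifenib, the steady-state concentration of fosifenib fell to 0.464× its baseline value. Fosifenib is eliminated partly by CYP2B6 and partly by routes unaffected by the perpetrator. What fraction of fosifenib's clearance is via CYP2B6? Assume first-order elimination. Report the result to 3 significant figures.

Let fm be the CYP2B6 fraction. New clearance relative to baseline = fm × 4.4 + (1 − fm).
Steady-state concentration ratio = 1 / (new CL fraction), so new CL fraction = 1 / 0.464 = 2.155.
fm × 4.4 + 1 − fm = 2.155  ⇒  fm × (4.4 − 1) = 1.155  ⇒  fm = 0.340.

0.340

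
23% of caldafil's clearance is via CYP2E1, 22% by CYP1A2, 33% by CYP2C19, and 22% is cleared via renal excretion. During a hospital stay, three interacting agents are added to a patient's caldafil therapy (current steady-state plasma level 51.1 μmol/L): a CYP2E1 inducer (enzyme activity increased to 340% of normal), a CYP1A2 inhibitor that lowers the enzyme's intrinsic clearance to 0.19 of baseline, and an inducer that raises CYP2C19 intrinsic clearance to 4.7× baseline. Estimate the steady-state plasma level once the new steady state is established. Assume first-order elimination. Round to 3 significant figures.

The CYP2E1 pathway (23% of clearance) rises to 3.4× activity: 0.23 × 3.4 = 0.782.
The CYP1A2 pathway (22% of clearance) is reduced to 0.19× activity: 0.22 × 0.19 = 0.0418.
The CYP2C19 pathway (33% of clearance) is boosted to 4.7× activity: 0.33 × 4.7 = 1.551.
The remaining 22% of clearance is unaffected.
New clearance relative to baseline: 0.782 + 0.0418 + 1.551 + 0.22 = 2.5948.
New steady-state plasma level = 51.1 / 2.5948 = 19.7 μmol/L (concentration scales inversely with clearance).

19.7 μmol/L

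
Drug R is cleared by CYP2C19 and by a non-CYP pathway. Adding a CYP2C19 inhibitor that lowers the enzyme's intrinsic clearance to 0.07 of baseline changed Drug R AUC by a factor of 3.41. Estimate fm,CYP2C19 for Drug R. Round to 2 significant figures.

0.76

CL'/CL = 1 / 3.41 = 0.2933
0.07·fm + (1 − fm) = 0.2933
fm = (0.2933 − 1) / (0.07 − 1) = 0.76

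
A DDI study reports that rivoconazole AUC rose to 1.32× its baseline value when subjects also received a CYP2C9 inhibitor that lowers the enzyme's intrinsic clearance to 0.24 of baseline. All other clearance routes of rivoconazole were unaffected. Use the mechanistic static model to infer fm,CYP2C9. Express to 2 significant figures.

0.32

Let x = fm,CYP2C9. Because AUC ∝ 1/CL, relative clearance fell to 1/1.32 = 0.7576.
Only the CYP2C9 route changed, so 0.7576 = x·0.24 + (1 − x), giving x = 0.32.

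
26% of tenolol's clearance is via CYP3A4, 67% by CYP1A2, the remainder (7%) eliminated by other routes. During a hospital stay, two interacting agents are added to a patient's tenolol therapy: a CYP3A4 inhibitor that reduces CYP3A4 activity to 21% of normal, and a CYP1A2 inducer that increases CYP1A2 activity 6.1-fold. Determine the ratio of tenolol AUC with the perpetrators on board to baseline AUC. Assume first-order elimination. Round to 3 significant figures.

The CYP3A4 pathway (26% of clearance) falls to 0.21× activity: 0.26 × 0.21 = 0.0546.
The CYP1A2 pathway (67% of clearance) rises to 6.1× activity: 0.67 × 6.1 = 4.087.
Non-CYP routes (7%) are unchanged.
CL_new/CL_old = 0.0546 + 4.087 + 0.07 = 4.2116.
Net AUC ratio = 1 / 4.2116 = 0.237.

0.237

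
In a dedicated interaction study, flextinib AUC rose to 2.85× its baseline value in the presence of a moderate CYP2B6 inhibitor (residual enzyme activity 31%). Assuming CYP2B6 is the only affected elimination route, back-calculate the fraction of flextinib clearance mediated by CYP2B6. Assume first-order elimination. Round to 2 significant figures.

0.94

Let x = fm,CYP2B6. Because AUC ∝ 1/CL, relative clearance fell to 1/2.85 = 0.3509.
Only the CYP2B6 route changed, so 0.3509 = x·0.31 + (1 − x), giving x = 0.94.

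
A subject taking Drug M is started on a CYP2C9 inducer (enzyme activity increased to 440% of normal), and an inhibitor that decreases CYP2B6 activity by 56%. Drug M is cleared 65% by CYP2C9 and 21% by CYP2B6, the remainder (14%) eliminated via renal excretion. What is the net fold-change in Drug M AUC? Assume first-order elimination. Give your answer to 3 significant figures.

0.323

CYP2C9: 0.65 × 4.4 = 2.86
CYP2B6: 0.21 × 0.44 = 0.0924
Other: 0.14 (unchanged)
New clearance relative to baseline: 2.86 + 0.0924 + 0.14 = 3.0924.
Net AUC ratio = 1 / 3.0924 = 0.323.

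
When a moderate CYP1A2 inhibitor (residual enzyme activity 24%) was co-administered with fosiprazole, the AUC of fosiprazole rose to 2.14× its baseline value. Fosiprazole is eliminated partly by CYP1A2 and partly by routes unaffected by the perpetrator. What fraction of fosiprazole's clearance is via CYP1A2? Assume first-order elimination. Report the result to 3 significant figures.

CL'/CL = 1 / 2.14 = 0.4673
0.24·fm + (1 − fm) = 0.4673
fm = (0.4673 − 1) / (0.24 − 1) = 0.701

0.701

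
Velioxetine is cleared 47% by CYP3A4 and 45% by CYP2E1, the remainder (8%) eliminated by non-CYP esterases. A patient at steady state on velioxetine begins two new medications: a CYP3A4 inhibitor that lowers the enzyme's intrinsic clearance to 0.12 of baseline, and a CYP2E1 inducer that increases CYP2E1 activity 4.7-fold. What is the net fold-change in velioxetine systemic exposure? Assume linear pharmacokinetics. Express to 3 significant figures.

CYP3A4: 0.47 × 0.12 = 0.0564
CYP2E1: 0.45 × 4.7 = 2.115
Other: 0.08 (unchanged)
New clearance relative to baseline: 0.0564 + 2.115 + 0.08 = 2.2514.
Because systemic exposure varies inversely with clearance, the combined effect is 1 / 2.2514 = 0.444.

0.444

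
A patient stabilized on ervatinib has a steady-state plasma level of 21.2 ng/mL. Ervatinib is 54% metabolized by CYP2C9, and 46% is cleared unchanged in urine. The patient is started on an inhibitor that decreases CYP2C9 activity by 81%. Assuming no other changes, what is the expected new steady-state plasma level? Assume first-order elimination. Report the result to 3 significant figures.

The CYP2C9 pathway (54% of clearance) is reduced to 0.19× activity: 0.54 × 0.19 = 0.1026.
Non-CYP routes (46%) are unchanged.
New clearance relative to baseline: 0.1026 + 0.46 = 0.5626.
New steady-state plasma level = baseline ÷ relative clearance = 21.2 / 0.5626 = 37.7 ng/mL.

37.7 ng/mL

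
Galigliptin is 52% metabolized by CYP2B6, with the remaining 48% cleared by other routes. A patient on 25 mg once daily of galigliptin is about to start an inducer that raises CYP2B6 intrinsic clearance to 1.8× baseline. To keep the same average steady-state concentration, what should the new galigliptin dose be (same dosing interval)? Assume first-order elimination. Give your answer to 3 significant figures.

The CYP2B6 pathway (52% of clearance) rises to 1.8× activity: 0.52 × 1.8 = 0.936.
Non-CYP routes (48%) are unchanged.
Relative clearance = 0.936 + 0.48 = 1.416.
To maintain the same steady-state level, dose must scale with clearance: new dose = 25 × 1.416 = 35.4 mg.

35.4 mg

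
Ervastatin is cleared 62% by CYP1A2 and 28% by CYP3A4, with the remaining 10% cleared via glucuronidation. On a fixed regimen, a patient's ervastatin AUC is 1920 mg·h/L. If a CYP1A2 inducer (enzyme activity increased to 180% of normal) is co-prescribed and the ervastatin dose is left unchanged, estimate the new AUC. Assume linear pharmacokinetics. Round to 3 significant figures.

The CYP1A2 pathway (62% of clearance) increases to 1.8× activity: 0.62 × 1.8 = 1.116.
CYP3A4 (28%) and the residual 10% are unaffected.
Relative clearance = 1.116 + 0.28 + 0.1 = 1.496.
New AUC = baseline ÷ relative clearance = 1920 / 1.496 = 1.28 × 10³ mg·h/L.

1.28 × 10³ mg·h/L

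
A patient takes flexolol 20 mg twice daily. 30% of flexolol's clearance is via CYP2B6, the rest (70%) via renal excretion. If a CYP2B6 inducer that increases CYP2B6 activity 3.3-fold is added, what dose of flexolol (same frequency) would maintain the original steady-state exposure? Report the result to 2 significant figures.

34 mg

CYP2B6: 0.3 × 3.3 = 0.99
Other: 0.7 (unchanged)
New clearance relative to baseline: 0.99 + 0.7 = 1.69.
To maintain the same steady-state level, dose must scale with clearance: new dose = 20 × 1.69 = 34 mg.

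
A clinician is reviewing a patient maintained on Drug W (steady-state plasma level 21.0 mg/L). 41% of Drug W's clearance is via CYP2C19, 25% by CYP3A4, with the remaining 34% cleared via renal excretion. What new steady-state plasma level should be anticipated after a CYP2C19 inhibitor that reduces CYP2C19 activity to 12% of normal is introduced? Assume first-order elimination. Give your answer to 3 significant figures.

32.9 mg/L

CYP2C19: 0.41 × 0.12 = 0.0492
CYP3A4: 0.25 (unchanged)
Other: 0.34 (unchanged)
Relative clearance = 0.0492 + 0.25 + 0.34 = 0.6392.
With dosing unchanged, steady-state plasma level scales as 1/CL: 21.0 / 0.6392 = 32.9 mg/L.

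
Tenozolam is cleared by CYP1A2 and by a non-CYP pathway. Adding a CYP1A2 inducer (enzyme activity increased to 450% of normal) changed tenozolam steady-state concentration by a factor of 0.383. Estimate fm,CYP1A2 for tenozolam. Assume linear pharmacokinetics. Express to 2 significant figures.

0.46

Call the CYP1A2 fraction fm. After the interaction, CL_new/CL_old = fm × 4.5 + (1 − fm).
Steady-state concentration ratio = 1 / (new CL fraction), so new CL fraction = 1 / 0.383 = 2.611.
fm × 4.5 + 1 − fm = 2.611  ⇒  fm × (4.5 − 1) = 1.611  ⇒  fm = 0.46.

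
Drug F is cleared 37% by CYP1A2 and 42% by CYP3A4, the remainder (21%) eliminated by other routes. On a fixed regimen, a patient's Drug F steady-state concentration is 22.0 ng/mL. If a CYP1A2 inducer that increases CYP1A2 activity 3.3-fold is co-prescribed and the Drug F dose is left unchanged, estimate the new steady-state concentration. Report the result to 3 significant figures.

11.9 ng/mL

CYP1A2: 0.37 × 3.3 = 1.221
CYP3A4: 0.42 (unchanged)
Other: 0.21 (unchanged)
Relative clearance = 1.221 + 0.42 + 0.21 = 1.851.
With dosing unchanged, steady-state concentration scales as 1/CL: 22.0 / 1.851 = 11.9 ng/mL.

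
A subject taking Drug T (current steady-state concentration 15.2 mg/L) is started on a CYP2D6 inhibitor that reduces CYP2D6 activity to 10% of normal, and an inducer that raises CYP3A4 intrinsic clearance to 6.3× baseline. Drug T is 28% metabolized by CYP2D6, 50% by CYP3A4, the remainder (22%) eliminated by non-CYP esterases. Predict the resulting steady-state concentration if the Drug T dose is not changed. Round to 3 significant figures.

4.47 mg/L

The CYP2D6 pathway (28% of clearance) falls to 0.1× activity: 0.28 × 0.1 = 0.028.
The CYP3A4 pathway (50% of clearance) rises to 6.3× activity: 0.5 × 6.3 = 3.15.
Non-CYP routes (22%) are unchanged.
Relative clearance = 0.028 + 3.15 + 0.22 = 3.398.
New steady-state concentration = 15.2 / 3.398 = 4.47 mg/L (concentration scales inversely with clearance).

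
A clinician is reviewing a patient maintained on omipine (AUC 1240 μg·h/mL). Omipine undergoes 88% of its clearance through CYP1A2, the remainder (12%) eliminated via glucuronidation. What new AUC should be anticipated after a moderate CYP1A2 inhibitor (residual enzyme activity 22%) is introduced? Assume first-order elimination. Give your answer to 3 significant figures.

The CYP1A2 pathway (88% of clearance) drops to 0.22× activity: 0.88 × 0.22 = 0.1936.
The remaining 12% of clearance is unaffected.
Relative clearance = 0.1936 + 0.12 = 0.3136.
AUC ∝ 1/CL, so new value = 1240 / 0.3136 = 3.95 × 10³ μg·h/mL.

3.95 × 10³ μg·h/mL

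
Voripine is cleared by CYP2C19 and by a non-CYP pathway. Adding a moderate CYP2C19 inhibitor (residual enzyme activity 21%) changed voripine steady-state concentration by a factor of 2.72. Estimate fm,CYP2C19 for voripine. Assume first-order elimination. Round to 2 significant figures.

0.80

Let fm be the CYP2C19 fraction. New clearance relative to baseline = fm × 0.21 + (1 − fm).
Steady-state concentration ratio = 1 / (new CL fraction), so new CL fraction = 1 / 2.72 = 0.3676.
fm × 0.21 + 1 − fm = 0.3676  ⇒  fm × (0.21 − 1) = −0.6324  ⇒  fm = 0.80.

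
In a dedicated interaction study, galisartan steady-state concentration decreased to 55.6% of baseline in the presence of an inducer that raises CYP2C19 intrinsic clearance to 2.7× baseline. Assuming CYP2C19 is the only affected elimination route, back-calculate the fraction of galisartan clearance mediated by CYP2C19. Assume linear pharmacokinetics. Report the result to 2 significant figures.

Write x for the fraction cleared via CYP2C19. The observed steady-state concentration change means clearance rose to 1/0.556 = 1.799 of baseline.
Only the CYP2C19 route changed, so 1.799 = x·2.7 + (1 − x), giving x = 0.47.

0.47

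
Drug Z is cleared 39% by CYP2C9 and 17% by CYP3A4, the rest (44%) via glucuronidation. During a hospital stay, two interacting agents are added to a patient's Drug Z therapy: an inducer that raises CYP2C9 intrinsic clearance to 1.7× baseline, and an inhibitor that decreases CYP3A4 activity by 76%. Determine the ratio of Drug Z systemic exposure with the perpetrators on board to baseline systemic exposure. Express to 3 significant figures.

The CYP2C9 pathway (39% of clearance) increases to 1.7× activity: 0.39 × 1.7 = 0.663.
The CYP3A4 pathway (17% of clearance) falls to 0.24× activity: 0.17 × 0.24 = 0.0408.
The remaining 44% of clearance is unaffected.
New clearance relative to baseline: 0.663 + 0.0408 + 0.44 = 1.1438.
Because systemic exposure varies inversely with clearance, the combined effect is 1 / 1.1438 = 0.874.

0.874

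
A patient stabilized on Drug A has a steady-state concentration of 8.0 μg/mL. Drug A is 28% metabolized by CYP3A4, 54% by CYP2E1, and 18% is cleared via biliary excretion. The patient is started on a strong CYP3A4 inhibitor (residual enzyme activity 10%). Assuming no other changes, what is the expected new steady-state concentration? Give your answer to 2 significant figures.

11 μg/mL

CYP3A4: 0.28 × 0.1 = 0.028
CYP2E1: 0.54 (unchanged)
Other: 0.18 (unchanged)
CL_new/CL_old = 0.028 + 0.54 + 0.18 = 0.748.
With dosing unchanged, steady-state concentration scales as 1/CL: 8.0 / 0.748 = 11 μg/mL.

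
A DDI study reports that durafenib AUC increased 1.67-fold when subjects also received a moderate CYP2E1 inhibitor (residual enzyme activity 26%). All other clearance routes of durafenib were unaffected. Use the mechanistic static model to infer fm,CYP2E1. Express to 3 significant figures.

0.542

Write x for the fraction cleared via CYP2E1. The observed AUC change means clearance fell to 1/1.67 = 0.5988 of baseline.
Setting x·0.26 + (1 − x) = 0.5988 and solving: x = (0.5988 − 1)/(0.26 − 1) = 0.542.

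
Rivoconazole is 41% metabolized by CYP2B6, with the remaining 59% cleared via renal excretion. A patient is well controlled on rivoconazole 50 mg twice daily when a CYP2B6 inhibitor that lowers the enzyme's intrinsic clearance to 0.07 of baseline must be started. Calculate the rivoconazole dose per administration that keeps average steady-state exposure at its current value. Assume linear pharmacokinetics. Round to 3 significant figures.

30.9 mg

CYP2B6: 0.41 × 0.07 = 0.0287
Other: 0.59 (unchanged)
New clearance relative to baseline: 0.0287 + 0.59 = 0.6187.
Exposure is unchanged when dose changes in proportion to clearance. New dose = 50 mg × 0.6187 = 30.9 mg.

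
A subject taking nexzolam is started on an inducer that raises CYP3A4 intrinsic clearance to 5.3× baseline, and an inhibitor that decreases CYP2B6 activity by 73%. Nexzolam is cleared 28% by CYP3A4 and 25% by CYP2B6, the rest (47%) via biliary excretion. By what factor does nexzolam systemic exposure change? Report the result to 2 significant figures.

CYP3A4: 0.28 × 5.3 = 1.484
CYP2B6: 0.25 × 0.27 = 0.0675
Other: 0.47 (unchanged)
CL_new/CL_old = 1.484 + 0.0675 + 0.47 = 2.0215.
Systemic exposure ∝ 1/CL: fold-change = 1 / 2.0215 = 0.49.

0.49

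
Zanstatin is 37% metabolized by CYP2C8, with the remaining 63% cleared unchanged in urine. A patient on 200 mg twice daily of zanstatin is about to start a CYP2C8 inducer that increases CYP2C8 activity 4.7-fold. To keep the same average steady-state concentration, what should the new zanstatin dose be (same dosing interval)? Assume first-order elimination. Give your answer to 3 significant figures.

474 mg

The CYP2C8 pathway (37% of clearance) rises to 4.7× activity: 0.37 × 4.7 = 1.739.
Non-CYP routes (63%) are unchanged.
New clearance relative to baseline: 1.739 + 0.63 = 2.369.
To maintain the same steady-state level, dose must scale with clearance: new dose = 200 × 2.369 = 474 mg.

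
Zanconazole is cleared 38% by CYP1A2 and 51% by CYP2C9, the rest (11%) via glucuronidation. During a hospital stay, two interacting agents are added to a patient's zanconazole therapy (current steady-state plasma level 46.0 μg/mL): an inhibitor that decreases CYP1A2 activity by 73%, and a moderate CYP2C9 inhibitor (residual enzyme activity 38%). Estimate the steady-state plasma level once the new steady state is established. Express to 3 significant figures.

113 μg/mL

The CYP1A2 pathway (38% of clearance) falls to 0.27× activity: 0.38 × 0.27 = 0.1026.
The CYP2C9 pathway (51% of clearance) falls to 0.38× activity: 0.51 × 0.38 = 0.1938.
The remaining 11% of clearance is unaffected.
Relative clearance = 0.1026 + 0.1938 + 0.11 = 0.4064.
Steady-state plasma level ∝ 1/CL: new value = 46.0 / 0.4064 = 113 μg/mL.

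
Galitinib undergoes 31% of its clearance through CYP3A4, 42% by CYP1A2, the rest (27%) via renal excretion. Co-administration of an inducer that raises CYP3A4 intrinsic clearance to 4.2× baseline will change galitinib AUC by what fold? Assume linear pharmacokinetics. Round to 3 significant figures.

The CYP3A4 pathway (31% of clearance) increases to 4.2× activity: 0.31 × 4.2 = 1.302.
CYP1A2 (42%) and the residual 27% are unaffected.
New clearance relative to baseline: 1.302 + 0.42 + 0.27 = 1.992.
AUC ratio = CL_old/CL_new = 1 / 1.992 = 0.502.

0.502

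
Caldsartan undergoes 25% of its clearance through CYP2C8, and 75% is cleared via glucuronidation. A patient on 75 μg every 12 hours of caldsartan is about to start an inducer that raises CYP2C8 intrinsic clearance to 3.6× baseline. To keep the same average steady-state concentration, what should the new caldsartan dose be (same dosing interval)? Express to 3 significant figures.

The CYP2C8 pathway (25% of clearance) is boosted to 3.6× activity: 0.25 × 3.6 = 0.9.
The remaining 75% of clearance is unaffected.
Relative clearance = 0.9 + 0.75 = 1.65.
Exposure is unchanged when dose changes in proportion to clearance. New dose = 75 μg × 1.65 = 124 μg.

124 μg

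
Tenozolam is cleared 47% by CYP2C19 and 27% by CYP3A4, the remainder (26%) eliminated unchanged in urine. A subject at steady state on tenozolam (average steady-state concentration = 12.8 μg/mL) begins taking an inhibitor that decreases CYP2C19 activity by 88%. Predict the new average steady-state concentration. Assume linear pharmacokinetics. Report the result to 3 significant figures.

21.8 μg/mL

The CYP2C19 pathway (47% of clearance) falls to 0.12× activity: 0.47 × 0.12 = 0.0564.
CYP3A4 (27%) and the residual 26% are unaffected.
CL_new/CL_old = 0.0564 + 0.27 + 0.26 = 0.5864.
With dosing unchanged, average steady-state concentration scales as 1/CL: 12.8 / 0.5864 = 21.8 μg/mL.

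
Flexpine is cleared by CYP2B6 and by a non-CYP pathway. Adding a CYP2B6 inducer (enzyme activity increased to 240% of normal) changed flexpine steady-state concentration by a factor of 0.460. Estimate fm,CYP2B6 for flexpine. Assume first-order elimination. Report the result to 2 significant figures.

Let fm be the CYP2B6 fraction. New clearance relative to baseline = fm × 2.4 + (1 − fm).
Steady-state concentration ratio = 1 / (new CL fraction), so new CL fraction = 1 / 0.460 = 2.174.
fm × 2.4 + 1 − fm = 2.174  ⇒  fm × (2.4 − 1) = 1.174  ⇒  fm = 0.84.

0.84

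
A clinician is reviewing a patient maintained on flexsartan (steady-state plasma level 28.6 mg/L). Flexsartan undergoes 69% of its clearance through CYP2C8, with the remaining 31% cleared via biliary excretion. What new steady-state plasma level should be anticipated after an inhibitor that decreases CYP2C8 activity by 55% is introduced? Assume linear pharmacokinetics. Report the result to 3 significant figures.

46.1 mg/L

The CYP2C8 pathway (69% of clearance) is reduced to 0.45× activity: 0.69 × 0.45 = 0.3105.
The remaining 31% of clearance is unaffected.
CL_new/CL_old = 0.3105 + 0.31 = 0.6205.
Steady-state plasma level ∝ 1/CL, so new value = 28.6 / 0.6205 = 46.1 mg/L.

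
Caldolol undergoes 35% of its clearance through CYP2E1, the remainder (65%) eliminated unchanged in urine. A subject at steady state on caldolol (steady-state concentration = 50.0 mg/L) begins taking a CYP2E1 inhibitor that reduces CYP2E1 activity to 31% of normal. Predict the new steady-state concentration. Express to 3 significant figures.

65.9 mg/L

The CYP2E1 pathway (35% of clearance) falls to 0.31× activity: 0.35 × 0.31 = 0.1085.
Non-CYP routes (65%) are unchanged.
Relative clearance = 0.1085 + 0.65 = 0.7585.
With dosing unchanged, steady-state concentration scales as 1/CL: 50.0 / 0.7585 = 65.9 mg/L.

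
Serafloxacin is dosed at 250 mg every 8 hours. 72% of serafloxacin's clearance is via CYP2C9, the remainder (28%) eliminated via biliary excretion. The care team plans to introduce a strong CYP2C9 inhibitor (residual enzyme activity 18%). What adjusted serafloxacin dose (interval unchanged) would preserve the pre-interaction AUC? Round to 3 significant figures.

102 mg

CYP2C9: 0.72 × 0.18 = 0.1296
Other: 0.28 (unchanged)
Relative clearance = 0.1296 + 0.28 = 0.4096.
To maintain the same steady-state level, dose must scale with clearance: new dose = 250 × 0.4096 = 102 mg.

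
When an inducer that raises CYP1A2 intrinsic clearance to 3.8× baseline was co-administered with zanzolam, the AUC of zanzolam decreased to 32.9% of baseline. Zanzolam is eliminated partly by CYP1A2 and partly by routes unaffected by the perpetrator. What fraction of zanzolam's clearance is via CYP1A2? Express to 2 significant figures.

CL'/CL = 1 / 0.329 = 3.04
3.8·fm + (1 − fm) = 3.04
fm = (3.04 − 1) / (3.8 − 1) = 0.73

0.73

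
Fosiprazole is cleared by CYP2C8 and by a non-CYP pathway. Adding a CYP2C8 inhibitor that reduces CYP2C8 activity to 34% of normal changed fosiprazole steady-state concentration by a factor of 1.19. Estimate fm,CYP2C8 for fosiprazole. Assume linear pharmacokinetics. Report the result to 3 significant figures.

Write x for the fraction cleared via CYP2C8. The observed steady-state concentration change means clearance fell to 1/1.19 = 0.8403 of baseline.
Only the CYP2C8 route changed, so 0.8403 = x·0.34 + (1 − x), giving x = 0.242.

0.242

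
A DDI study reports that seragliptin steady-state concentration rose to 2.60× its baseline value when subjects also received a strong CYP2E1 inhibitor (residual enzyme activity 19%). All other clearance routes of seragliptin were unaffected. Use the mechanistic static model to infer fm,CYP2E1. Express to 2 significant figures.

0.76

Call the CYP2E1 fraction fm. After the interaction, CL_new/CL_old = fm × 0.19 + (1 − fm).
Steady-state concentration ratio = 1 / (new CL fraction), so new CL fraction = 1 / 2.60 = 0.3846.
fm × 0.19 + 1 − fm = 0.3846  ⇒  fm × (0.19 − 1) = −0.6154  ⇒  fm = 0.76.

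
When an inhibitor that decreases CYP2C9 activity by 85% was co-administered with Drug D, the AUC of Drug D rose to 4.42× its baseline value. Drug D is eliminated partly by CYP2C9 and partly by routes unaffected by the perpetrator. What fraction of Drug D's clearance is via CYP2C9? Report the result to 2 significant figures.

Call the CYP2C9 fraction fm. After the interaction, CL_new/CL_old = fm × 0.15 + (1 − fm).
AUC ratio = 1 / (new CL fraction), so new CL fraction = 1 / 4.42 = 0.2262.
fm × 0.15 + 1 − fm = 0.2262  ⇒  fm × (0.15 − 1) = −0.7738  ⇒  fm = 0.91.

0.91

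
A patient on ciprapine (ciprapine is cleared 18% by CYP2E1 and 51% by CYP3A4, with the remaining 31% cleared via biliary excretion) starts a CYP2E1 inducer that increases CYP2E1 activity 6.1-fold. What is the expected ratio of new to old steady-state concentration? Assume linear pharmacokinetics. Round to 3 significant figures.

The CYP2E1 pathway (18% of clearance) rises to 6.1× activity: 0.18 × 6.1 = 1.098.
CYP3A4 (51%) and the residual 31% are unaffected.
Relative clearance = 1.098 + 0.51 + 0.31 = 1.918.
Steady-state concentration ratio = CL_old/CL_new = 1 / 1.918 = 0.521.

0.521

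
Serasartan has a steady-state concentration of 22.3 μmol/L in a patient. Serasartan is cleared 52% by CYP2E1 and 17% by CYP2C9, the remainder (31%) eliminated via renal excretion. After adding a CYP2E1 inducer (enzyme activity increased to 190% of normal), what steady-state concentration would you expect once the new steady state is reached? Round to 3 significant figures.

CYP2E1: 0.52 × 1.9 = 0.988
CYP2C9: 0.17 (unchanged)
Other: 0.31 (unchanged)
New clearance relative to baseline: 0.988 + 0.17 + 0.31 = 1.468.
New steady-state concentration = baseline ÷ relative clearance = 22.3 / 1.468 = 15.2 μmol/L.

15.2 μmol/L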